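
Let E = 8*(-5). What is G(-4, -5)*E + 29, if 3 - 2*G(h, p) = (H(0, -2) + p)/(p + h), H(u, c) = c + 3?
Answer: -199/9 ≈ -22.111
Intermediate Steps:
H(u, c) = 3 + c
E = -40
G(h, p) = 3/2 - (1 + p)/(2*(h + p)) (G(h, p) = 3/2 - ((3 - 2) + p)/(2*(p + h)) = 3/2 - (1 + p)/(2*(h + p)))
G(-4, -5)*E + 29 = ((-½ - 5 + (3/2)*(-4))/(-4 - 5))*(-40) + 29 = ((-½ - 5 - 6)/(-9))*(-40) + 29 = -⅑*(-23/2)*(-40) + 29 = (23/18)*(-40) + 29 = -460/9 + 29 = -199/9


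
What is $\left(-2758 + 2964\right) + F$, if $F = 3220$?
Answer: $3426$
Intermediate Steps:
$\left(-2758 + 2964\right) + F = \left(-2758 + 2964\right) + 3220 = 206 + 3220 = 3426$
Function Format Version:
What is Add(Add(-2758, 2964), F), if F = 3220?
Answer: 3426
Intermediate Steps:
Add(Add(-2758, 2964), F) = Add(Add(-2758, 2964), 3220) = Add(206, 3220) = 3426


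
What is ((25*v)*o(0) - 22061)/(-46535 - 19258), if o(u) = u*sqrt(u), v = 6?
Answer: 1697/5061 ≈ 0.33531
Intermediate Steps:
o(u) = u**(3/2)
((25*v)*o(0) - 22061)/(-46535 - 19258) = ((25*6)*0**(3/2) - 22061)/(-46535 - 19258) = (150*0 - 22061)/(-65793) = (0 - 22061)*(-1/65793) = -22061*(-1/65793) = 1697/5061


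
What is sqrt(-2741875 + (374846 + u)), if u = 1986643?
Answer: I*sqrt(380386) ≈ 616.75*I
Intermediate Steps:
sqrt(-2741875 + (374846 + u)) = sqrt(-2741875 + (374846 + 1986643)) = sqrt(-2741875 + 2361489) = sqrt(-380386) = I*sqrt(380386)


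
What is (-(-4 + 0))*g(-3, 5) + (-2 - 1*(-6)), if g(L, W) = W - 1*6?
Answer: 0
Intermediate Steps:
g(L, W) = -6 + W (g(L, W) = W - 6 = -6 + W)
(-(-4 + 0))*g(-3, 5) + (-2 - 1*(-6)) = (-(-4 + 0))*(-6 + 5) + (-2 - 1*(-6)) = -1*(-4)*(-1) + (-2 + 6) = 4*(-1) + 4 = -4 + 4 = 0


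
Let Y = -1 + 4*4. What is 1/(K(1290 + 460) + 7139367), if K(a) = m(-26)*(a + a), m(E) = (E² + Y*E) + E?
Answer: 1/8049367 ≈ 1.2423e-7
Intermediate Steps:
Y = 15 (Y = -1 + 16 = 15)
m(E) = E² + 16*E (m(E) = (E² + 15*E) + E = E² + 16*E)
K(a) = 520*a (K(a) = (-26*(16 - 26))*(a + a) = (-26*(-10))*(2*a) = 260*(2*a) = 520*a)
1/(K(1290 + 460) + 7139367) = 1/(520*(1290 + 460) + 7139367) = 1/(520*1750 + 7139367) = 1/(910000 + 7139367) = 1/8049367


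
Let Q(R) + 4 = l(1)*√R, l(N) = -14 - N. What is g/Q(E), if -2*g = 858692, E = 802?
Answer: -858692/90217 + 3220095*√802/90217 ≈ 1001.3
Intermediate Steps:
g = -429346 (g = -½*858692 = -429346)
Q(R) = -4 - 15*√R (Q(R) = -4 + (-14 - 1*1)*√R = -4 + (-14 - 1)*√R = -4 - 15*√R)
g/Q(E) = -429346/(-4 - 15*√802)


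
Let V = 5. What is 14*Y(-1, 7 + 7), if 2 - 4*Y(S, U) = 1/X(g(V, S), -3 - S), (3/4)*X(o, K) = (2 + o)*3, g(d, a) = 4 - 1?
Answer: 273/40 ≈ 6.8250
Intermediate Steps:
g(d, a) = 3
X(o, K) = 8 + 4*o (X(o, K) = 4*((2 + o)*3)/3 = 4*(6 + 3*o)/3 = 8 + 4*o)
Y(S, U) = 39/80 (Y(S, U) = ½ - 1/(4*(8 + 4*3)) = ½ - 1/(4*(8 + 12)) = ½ - ¼/20 = ½ - ¼*1/20 = ½ - 1/80 = 39/80)
14*Y(-1, 7 + 7) = 14*(39/80) = 273/40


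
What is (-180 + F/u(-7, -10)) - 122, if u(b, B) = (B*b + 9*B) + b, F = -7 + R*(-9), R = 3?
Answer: -8120/27 ≈ -300.74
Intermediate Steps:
F = -34 (F = -7 + 3*(-9) = -7 - 27 = -34)
u(b, B) = b + 9*B + B*b (u(b, B) = (9*B + B*b) + b = b + 9*B + B*b)
(-180 + F/u(-7, -10)) - 122 = (-180 - 34/(-7 + 9*(-10) - 10*(-7))) - 122 = (-180 - 34/(-7 - 90 + 70)) - 122 = (-180 - 34/(-27)) - 122 = (-180 - 34*(-1/27)) - 122 = (-180 + 34/27) - 122 = -4826/27 - 122 = -8120/27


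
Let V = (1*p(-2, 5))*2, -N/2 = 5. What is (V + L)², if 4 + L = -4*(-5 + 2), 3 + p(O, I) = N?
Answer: 324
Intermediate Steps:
N = -10 (N = -2*5 = -10)
p(O, I) = -13 (p(O, I) = -3 - 10 = -13)
V = -26 (V = (1*(-13))*2 = -13*2 = -26)
L = 8 (L = -4 - 4*(-5 + 2) = -4 - 4*(-3) = -4 + 12 = 8)
(V + L)² = (-26 + 8)² = (-18)² = 324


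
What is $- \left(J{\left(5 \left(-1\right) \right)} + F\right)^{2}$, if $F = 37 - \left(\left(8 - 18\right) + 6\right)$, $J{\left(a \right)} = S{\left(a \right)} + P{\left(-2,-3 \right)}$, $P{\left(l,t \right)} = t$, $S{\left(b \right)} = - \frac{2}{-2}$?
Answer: $-1521$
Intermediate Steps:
$S{\left(b \right)} = 1$ ($S{\left(b \right)} = \left(-2\right) \left(- \frac{1}{2}\right) = 1$)
$J{\left(a \right)} = -2$ ($J{\left(a \right)} = 1 - 3 = -2$)
$F = 41$ ($F = 37 - \left(-10 + 6\right) = 37 - -4 = 37 + 4 = 41$)
$- \left(J{\left(5 \left(-1\right) \right)} + F\right)^{2} = - \left(-2 + 41\right)^{2} = - 39^{2} = \left(-1\right) 1521 = -1521$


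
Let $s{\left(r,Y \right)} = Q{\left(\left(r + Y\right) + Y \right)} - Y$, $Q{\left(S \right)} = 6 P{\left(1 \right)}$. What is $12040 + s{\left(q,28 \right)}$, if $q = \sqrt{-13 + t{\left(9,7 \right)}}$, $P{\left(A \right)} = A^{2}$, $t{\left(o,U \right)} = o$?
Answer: $12018$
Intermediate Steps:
$Q{\left(S \right)} = 6$ ($Q{\left(S \right)} = 6 \cdot 1^{2} = 6 \cdot 1 = 6$)
$q = 2 i$ ($q = \sqrt{-13 + 9} = \sqrt{-4} = 2 i \approx 2.0 i$)
$s{\left(r,Y \right)} = 6 - Y$
$12040 + s{\left(q,28 \right)} = 12040 + \left(6 - 28\right) = 12040 - 22 = 12018$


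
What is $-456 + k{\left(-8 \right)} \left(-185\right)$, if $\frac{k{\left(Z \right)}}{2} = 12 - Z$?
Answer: $-7856$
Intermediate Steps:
$k{\left(Z \right)} = 24 - 2 Z$ ($k{\left(Z \right)} = 2 \left(12 - Z\right) = 24 - 2 Z$)
$-456 + k{\left(-8 \right)} \left(-185\right) = -456 + \left(24 - -16\right) \left(-185\right) = -456 + \left(24 + 16\right) \left(-185\right) = -456 + 40 \left(-185\right) = -456 - 7400 = -7856$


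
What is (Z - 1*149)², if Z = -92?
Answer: 58081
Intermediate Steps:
(Z - 1*149)² = (-92 - 1*149)² = (-92 - 149)² = (-241)² = 58081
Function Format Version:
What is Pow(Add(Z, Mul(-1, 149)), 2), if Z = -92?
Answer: 58081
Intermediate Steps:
Pow(Add(Z, Mul(-1, 149)), 2) = Pow(Add(-92, Mul(-1, 149)), 2) = Pow(Add(-92, -149), 2) = Pow(-241, 2) = 58081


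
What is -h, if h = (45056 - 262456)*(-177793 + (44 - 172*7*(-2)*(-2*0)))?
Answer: -38642632600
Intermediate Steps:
h = 38642632600 (h = -217400*(-177793 + (44 - (-2408)*0)) = -217400*(-177793 + (44 - 172*0)) = -217400*(-177793 + (44 + 0)) = -217400*(-177793 + 44) = -217400*(-177749) = 38642632600)
-h = -1*38642632600 = -38642632600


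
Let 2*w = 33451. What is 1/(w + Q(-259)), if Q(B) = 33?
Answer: 2/33517 ≈ 5.9671e-5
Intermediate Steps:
w = 33451/2 (w = (1/2)*33451 = 33451/2 ≈ 16726.)
1/(w + Q(-259)) = 1/(33451/2 + 33) = 1/(33517/2) = 2/33517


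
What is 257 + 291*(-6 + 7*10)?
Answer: 18881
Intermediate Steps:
257 + 291*(-6 + 7*10) = 257 + 291*(-6 + 70) = 257 + 291*64 = 257 + 18624 = 18881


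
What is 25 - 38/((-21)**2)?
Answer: 10987/441 ≈ 24.914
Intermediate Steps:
25 - 38/((-21)**2) = 25 - 38/441 = 10987/441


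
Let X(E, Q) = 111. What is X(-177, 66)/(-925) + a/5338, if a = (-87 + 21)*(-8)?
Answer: -1407/66725 ≈ -0.021087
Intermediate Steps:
a = 528 (a = -66*(-8) = 528)
X(-177, 66)/(-925) + a/5338 = 111/(-925) + 528/5338 = 111*(-1/925) + 528*(1/5338) = -3/25 + 264/2669 = -1407/66725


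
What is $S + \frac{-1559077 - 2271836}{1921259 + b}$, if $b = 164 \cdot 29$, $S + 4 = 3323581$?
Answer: $\frac{2133751774914}{642005} \approx 3.3236 \cdot 10^{6}$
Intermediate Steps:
$S = 3323577$ ($S = -4 + 3323581 = 3323577$)
$b = 4756$
$S + \frac{-1559077 - 2271836}{1921259 + b} = 3323577 + \frac{-1559077 - 2271836}{1921259 + 4756} = 3323577 - \frac{3830913}{1926015} = 3323577 - \frac{1276971}{642005} = \frac{2133751774914}{642005}$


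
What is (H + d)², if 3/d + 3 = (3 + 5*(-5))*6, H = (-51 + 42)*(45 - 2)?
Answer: 303317056/2025 ≈ 1.4979e+5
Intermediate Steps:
H = -387 (H = -9*43 = -387)
d = -1/45 (d = 3/(-3 + (3 + 5*(-5))*6) = 3/(-3 + (3 - 25)*6) = 3/(-3 - 22*6) = 3/(-3 - 132) = 3/(-135) = 3*(-1/135) = -1/45 ≈ -0.022222)
(H + d)² = (-387 - 1/45)² = (-17416/45)² = 303317056/2025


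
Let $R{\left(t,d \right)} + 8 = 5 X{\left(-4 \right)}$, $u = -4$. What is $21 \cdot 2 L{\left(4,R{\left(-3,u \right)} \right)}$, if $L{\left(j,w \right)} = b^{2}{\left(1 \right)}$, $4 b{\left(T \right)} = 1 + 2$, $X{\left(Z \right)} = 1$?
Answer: $\frac{189}{8} \approx 23.625$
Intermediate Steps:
$b{\left(T \right)} = \frac{3}{4}$ ($b{\left(T \right)} = \frac{1 + 2}{4} = \frac{1}{4} \cdot 3 = \frac{3}{4}$)
$R{\left(t,d \right)} = -3$ ($R{\left(t,d \right)} = -8 + 5 \cdot 1 = -8 + 5 = -3$)
$L{\left(j,w \right)} = \frac{9}{16}$ ($L{\left(j,w \right)} = \left(\frac{3}{4}\right)^{2} = \frac{9}{16}$)
$21 \cdot 2 L{\left(4,R{\left(-3,u \right)} \right)} = 21 \cdot 2 \cdot \frac{9}{16} = 42 \cdot \frac{9}{16} = \frac{189}{8}$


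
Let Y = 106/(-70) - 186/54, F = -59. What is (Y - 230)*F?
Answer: 4366708/315 ≈ 13863.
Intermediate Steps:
Y = -1562/315 (Y = 106*(-1/70) - 186*1/54 = -53/35 - 31/9 = -1562/315 ≈ -4.9587)
(Y - 230)*F = (-1562/315 - 230)*(-59) = -74012/315*(-59) = 4366708/315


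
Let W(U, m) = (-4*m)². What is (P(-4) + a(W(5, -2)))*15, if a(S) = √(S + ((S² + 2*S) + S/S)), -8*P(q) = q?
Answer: 15/2 + 15*√4289 ≈ 989.86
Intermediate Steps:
P(q) = -q/8
W(U, m) = 16*m²
a(S) = √(1 + S² + 3*S) (a(S) = √(S + ((S² + 2*S) + 1)) = √(S + (1 + S² + 2*S)) = √(1 + S² + 3*S))
(P(-4) + a(W(5, -2)))*15 = (-⅛*(-4) + √(1 + (16*(-2)²)² + 3*(16*(-2)²)))*15 = (½ + √(1 + (16*4)² + 3*(16*4)))*15 = (½ + √(1 + 64² + 3*64))*15 = (½ + √(1 + 4096 + 192))*15 = (½ + √4289)*15 = 15/2 + 15*√4289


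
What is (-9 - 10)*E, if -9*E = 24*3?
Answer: 152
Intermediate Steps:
E = -8 (E = -8*3/3 = -⅑*72 = -8)
(-9 - 10)*E = (-9 - 10)*(-8) = -19*(-8) = 152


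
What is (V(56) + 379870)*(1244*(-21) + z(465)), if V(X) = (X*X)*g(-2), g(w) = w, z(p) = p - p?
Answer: -9759874152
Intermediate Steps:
z(p) = 0
V(X) = -2*X² (V(X) = (X*X)*(-2) = X²*(-2) = -2*X²)
(V(56) + 379870)*(1244*(-21) + z(465)) = (-2*56² + 379870)*(1244*(-21) + 0) = (-2*3136 + 379870)*(-26124 + 0) = (-6272 + 379870)*(-26124) = 373598*(-26124) = -9759874152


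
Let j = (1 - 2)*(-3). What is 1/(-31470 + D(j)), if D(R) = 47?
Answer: -1/31423 ≈ -3.1824e-5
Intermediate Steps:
j = 3 (j = -1*(-3) = 3)
1/(-31470 + D(j)) = 1/(-31470 + 47) = 1/(-31423) = -1/31423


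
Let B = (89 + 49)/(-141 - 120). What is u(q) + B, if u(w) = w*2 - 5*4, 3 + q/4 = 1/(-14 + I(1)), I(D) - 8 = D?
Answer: -20066/435 ≈ -46.129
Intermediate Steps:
I(D) = 8 + D
q = -64/5 (q = -12 + 4/(-14 + (8 + 1)) = -12 + 4/(-14 + 9) = -12 + 4/(-5) = -12 + 4*(-⅕) = -12 - ⅘ = -64/5 ≈ -12.800)
u(w) = -20 + 2*w (u(w) = 2*w - 20 = -20 + 2*w)
B = -46/87 (B = 138/(-261) = 138*(-1/261) = -46/87 ≈ -0.52874)
u(q) + B = (-20 + 2*(-64/5)) - 46/87 = (-20 - 128/5) - 46/87 = -228/5 - 46/87 = -20066/435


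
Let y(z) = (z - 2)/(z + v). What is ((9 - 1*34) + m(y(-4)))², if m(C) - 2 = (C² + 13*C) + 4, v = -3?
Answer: 121801/2401 ≈ 50.729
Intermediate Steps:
y(z) = (-2 + z)/(-3 + z) (y(z) = (z - 2)/(z - 3) = (-2 + z)/(-3 + z))
m(C) = 6 + C² + 13*C (m(C) = 2 + ((C² + 13*C) + 4) = 2 + (4 + C² + 13*C) = 6 + C² + 13*C)
((9 - 1*34) + m(y(-4)))² = ((9 - 1*34) + (6 + ((-2 - 4)/(-3 - 4))² + 13*((-2 - 4)/(-3 - 4))))² = ((9 - 34) + (6 + (-6/(-7))² + 13*(-6/(-7))))² = (-25 + (6 + (-⅐*(-6))² + 13*(-⅐*(-6))))² = (-25 + (6 + (6/7)² + 13*(6/7)))² = (-25 + (6 + 36/49 + 78/7))² = (-25 + 876/49)² = (-349/49)² = 121801/2401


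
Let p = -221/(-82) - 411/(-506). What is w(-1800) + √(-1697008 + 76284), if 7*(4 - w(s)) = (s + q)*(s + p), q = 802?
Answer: -18597457520/72611 + 14*I*√8269 ≈ -2.5612e+5 + 1273.1*I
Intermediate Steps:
p = 36382/10373 (p = -221*(-1/82) - 411*(-1/506) = 221/82 + 411/506 = 36382/10373 ≈ 3.5074)
w(s) = 4 - (802 + s)*(36382/10373 + s)/7 (w(s) = 4 - (s + 802)*(s + 36382/10373)/7 = 4 - (802 + s)*(36382/10373 + s)/7)
w(-1800) + √(-1697008 + 76284) = (-28887920/72611 - 8355528/72611*(-1800) - ⅐*(-1800)²) + √(-1697008 + 76284) = (-28887920/72611 + 15039950400/72611 - ⅐*3240000) + √(-1620724) = (-28887920/72611 + 15039950400/72611 - 3240000/7) + 14*I*√8269 = -18597457520/72611 + 14*I*√8269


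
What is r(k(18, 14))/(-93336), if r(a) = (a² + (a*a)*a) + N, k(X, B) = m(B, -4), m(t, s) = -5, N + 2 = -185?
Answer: 287/93336 ≈ 0.0030749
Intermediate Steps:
N = -187 (N = -2 - 185 = -187)
k(X, B) = -5
r(a) = -187 + a² + a³ (r(a) = (a² + (a*a)*a) - 187 = (a² + a²*a) - 187 = (a² + a³) - 187 = -187 + a² + a³)
r(k(18, 14))/(-93336) = (-187 + (-5)² + (-5)³)/(-93336) = (-187 + 25 - 125)*(-1/93336) = -287*(-1/93336) = 287/93336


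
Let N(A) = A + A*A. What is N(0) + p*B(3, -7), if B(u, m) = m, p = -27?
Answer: 189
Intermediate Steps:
N(A) = A + A**2
N(0) + p*B(3, -7) = 0*(1 + 0) - 27*(-7) = 0*1 + 189 = 0 + 189 = 189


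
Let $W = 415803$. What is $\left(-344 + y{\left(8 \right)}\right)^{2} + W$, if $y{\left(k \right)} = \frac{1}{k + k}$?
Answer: $\frac{136728577}{256} \approx 5.341 \cdot 10^{5}$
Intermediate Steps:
$y{\left(k \right)} = \frac{1}{2 k}$
$\left(-344 + y{\left(8 \right)}\right)^{2} + W = \left(-344 + \frac{1}{2 \cdot 8}\right)^{2} + 415803 = \left(-344 + \frac{1}{2} \cdot \frac{1}{8}\right)^{2} + 415803 = \left(-344 + \frac{1}{16}\right)^{2} + 415803 = \left(- \frac{5503}{16}\right)^{2} + 415803 = \frac{30283009}{256} + 415803 = \frac{136728577}{256}$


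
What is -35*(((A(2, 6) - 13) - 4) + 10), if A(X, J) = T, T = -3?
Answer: 350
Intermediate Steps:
A(X, J) = -3
-35*(((A(2, 6) - 13) - 4) + 10) = -35*(((-3 - 13) - 4) + 10) = -35*((-16 - 4) + 10) = -35*(-20 + 10) = -35*(-10) = 350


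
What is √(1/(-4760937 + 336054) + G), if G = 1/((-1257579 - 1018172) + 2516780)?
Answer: √55088708749228338/118502791623 ≈ 0.0019806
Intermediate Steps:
G = 1/241029 (G = 1/(-2275751 + 2516780) = 1/241029 ≈ 4.1489e-6)
√(1/(-4760937 + 336054) + G) = √(1/(-4760937 + 336054) + 1/241029) = √(1/(-4424883) + 1/241029) = √(-1/4424883 + 1/241029) = √(1394618/355508374869) = √55088708749228338/118502791623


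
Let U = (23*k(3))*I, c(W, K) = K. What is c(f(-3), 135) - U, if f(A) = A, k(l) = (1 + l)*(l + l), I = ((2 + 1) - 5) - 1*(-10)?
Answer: -4281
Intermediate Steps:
I = 8 (I = (3 - 5) + 10 = -2 + 10 = 8)
k(l) = 2*l*(1 + l) (k(l) = (1 + l)*(2*l) = 2*l*(1 + l))
U = 4416 (U = (23*(2*3*(1 + 3)))*8 = (23*(2*3*4))*8 = (23*24)*8 = 552*8 = 4416)
c(f(-3), 135) - U = 135 - 1*4416 = 135 - 4416 = -4281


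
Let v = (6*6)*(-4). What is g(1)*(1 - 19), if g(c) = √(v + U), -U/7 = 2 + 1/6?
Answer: -3*I*√5730 ≈ -227.09*I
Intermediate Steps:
U = -91/6 (U = -7*(2 + 1/6) = -7*(2 + 1*(⅙)) = -7*(2 + ⅙) = -7*13/6 = -91/6 ≈ -15.167)
v = -144 (v = 36*(-4) = -144)
g(c) = I*√5730/6 (g(c) = √(-144 - 91/6) = √(-955/6) = I*√5730/6)
g(1)*(1 - 19) = (I*√5730/6)*(1 - 19) = (I*√5730/6)*(-18) = -3*I*√5730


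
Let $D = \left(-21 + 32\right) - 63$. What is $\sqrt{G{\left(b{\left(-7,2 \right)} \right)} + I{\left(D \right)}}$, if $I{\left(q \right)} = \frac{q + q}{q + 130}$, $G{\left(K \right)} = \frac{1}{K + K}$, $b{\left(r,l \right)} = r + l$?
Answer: $\frac{i \sqrt{1290}}{30} \approx 1.1972 i$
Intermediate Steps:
$b{\left(r,l \right)} = l + r$
$G{\left(K \right)} = \frac{1}{2 K}$
$D = -52$ ($D = 11 - 63 = -52$)
$I{\left(q \right)} = \frac{2 q}{130 + q}$
$\sqrt{G{\left(b{\left(-7,2 \right)} \right)} + I{\left(D \right)}} = \sqrt{\frac{1}{2 \left(2 - 7\right)} + 2 \left(-52\right) \frac{1}{130 - 52}} = \sqrt{\frac{1}{2 \left(-5\right)} + 2 \left(-52\right) \frac{1}{78}} = \sqrt{\frac{1}{2} \left(- \frac{1}{5}\right) + 2 \left(-52\right) \frac{1}{78}} = \sqrt{- \frac{1}{10} - \frac{4}{3}} = \sqrt{- \frac{43}{30}} = \frac{i \sqrt{1290}}{30}$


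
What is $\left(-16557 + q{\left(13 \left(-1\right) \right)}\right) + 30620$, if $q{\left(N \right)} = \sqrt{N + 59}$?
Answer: $14063 + \sqrt{46} \approx 14070.0$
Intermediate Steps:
$q{\left(N \right)} = \sqrt{59 + N}$
$\left(-16557 + q{\left(13 \left(-1\right) \right)}\right) + 30620 = \left(-16557 + \sqrt{59 + 13 \left(-1\right)}\right) + 30620 = \left(-16557 + \sqrt{59 - 13}\right) + 30620 = \left(-16557 + \sqrt{46}\right) + 30620 = 14063 + \sqrt{46}$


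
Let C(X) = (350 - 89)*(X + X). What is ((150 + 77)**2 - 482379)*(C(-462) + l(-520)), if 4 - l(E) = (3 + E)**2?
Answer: 219065251650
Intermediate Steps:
l(E) = 4 - (3 + E)**2
C(X) = 522*X (C(X) = 261*(2*X) = 522*X)
((150 + 77)**2 - 482379)*(C(-462) + l(-520)) = ((150 + 77)**2 - 482379)*(522*(-462) + (4 - (3 - 520)**2)) = (227**2 - 482379)*(-241164 + (4 - 1*(-517)**2)) = (51529 - 482379)*(-241164 + (4 - 1*267289)) = -430850*(-241164 + (4 - 267289)) = -430850*(-241164 - 267285) = -430850*(-508449) = 219065251650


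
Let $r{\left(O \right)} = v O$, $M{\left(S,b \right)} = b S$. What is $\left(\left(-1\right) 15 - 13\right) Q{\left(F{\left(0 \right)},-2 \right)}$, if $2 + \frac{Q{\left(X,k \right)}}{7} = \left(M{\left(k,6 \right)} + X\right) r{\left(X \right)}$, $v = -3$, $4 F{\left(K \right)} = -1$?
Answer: $\frac{8771}{4} \approx 2192.8$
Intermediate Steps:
$F{\left(K \right)} = - \frac{1}{4}$ ($F{\left(K \right)} = \frac{1}{4} \left(-1\right) = - \frac{1}{4}$)
$M{\left(S,b \right)} = S b$
$r{\left(O \right)} = - 3 O$
$Q{\left(X,k \right)} = -14 - 21 X \left(X + 6 k\right)$ ($Q{\left(X,k \right)} = -14 + 7 \left(k 6 + X\right) \left(- 3 X\right) = -14 + 7 \left(6 k + X\right) \left(- 3 X\right) = -14 + 7 \left(X + 6 k\right) \left(- 3 X\right) = -14 + 7 \left(- 3 X \left(X + 6 k\right)\right) = -14 - 21 X \left(X + 6 k\right)$)
$\left(\left(-1\right) 15 - 13\right) Q{\left(F{\left(0 \right)},-2 \right)} = \left(\left(-1\right) 15 - 13\right) \left(-14 - 21 \left(- \frac{1}{4}\right)^{2} - \left(- \frac{63}{2}\right) \left(-2\right)\right) = \left(-15 - 13\right) \left(-14 - \frac{21}{16} - 63\right) = - 28 \left(-14 - \frac{21}{16} - 63\right) = \left(-28\right) \left(- \frac{1253}{16}\right) = \frac{8771}{4}$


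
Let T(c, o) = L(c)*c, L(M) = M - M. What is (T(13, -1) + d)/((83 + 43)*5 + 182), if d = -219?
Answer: -219/812 ≈ -0.26970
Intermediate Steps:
L(M) = 0
T(c, o) = 0 (T(c, o) = 0*c = 0)
(T(13, -1) + d)/((83 + 43)*5 + 182) = (0 - 219)/((83 + 43)*5 + 182) = -219/(126*5 + 182) = -219/(630 + 182) = -219/812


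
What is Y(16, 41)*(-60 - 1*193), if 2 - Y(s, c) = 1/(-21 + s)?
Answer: -2783/5 ≈ -556.60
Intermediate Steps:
Y(s, c) = 2 - 1/(-21 + s)
Y(16, 41)*(-60 - 1*193) = ((-43 + 2*16)/(-21 + 16))*(-60 - 1*193) = ((-43 + 32)/(-5))*(-60 - 193) = -⅕*(-11)*(-253) = (11/5)*(-253) = -2783/5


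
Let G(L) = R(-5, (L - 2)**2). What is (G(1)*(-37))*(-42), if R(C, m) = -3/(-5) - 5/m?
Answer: -34188/5 ≈ -6837.6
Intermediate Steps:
R(C, m) = 3/5 - 5/m (R(C, m) = -3*(-1/5) - 5/m = 3/5 - 5/m)
G(L) = 3/5 - 5/(-2 + L)**2 (G(L) = 3/5 - 5/(L - 2)**2 = 3/5 - 5/(-2 + L)**2)
(G(1)*(-37))*(-42) = ((3/5 - 5/(-2 + 1)**2)*(-37))*(-42) = ((3/5 - 5/(-1)**2)*(-37))*(-42) = ((3/5 - 5*1)*(-37))*(-42) = ((3/5 - 5)*(-37))*(-42) = -22/5*(-37)*(-42) = (814/5)*(-42) = -34188/5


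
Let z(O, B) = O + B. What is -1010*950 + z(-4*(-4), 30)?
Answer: -959454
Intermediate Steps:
z(O, B) = B + O
-1010*950 + z(-4*(-4), 30) = -1010*950 + (30 - 4*(-4)) = -959500 + (30 + 16) = -959500 + 46 = -959454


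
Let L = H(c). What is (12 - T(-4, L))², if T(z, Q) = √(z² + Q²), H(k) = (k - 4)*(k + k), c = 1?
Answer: 196 - 48*√13 ≈ 22.934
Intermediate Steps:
H(k) = 2*k*(-4 + k) (H(k) = (-4 + k)*(2*k) = 2*k*(-4 + k))
L = -6 (L = 2*1*(-4 + 1) = 2*1*(-3) = -6)
T(z, Q) = √(Q² + z²)
(12 - T(-4, L))² = (12 - √((-6)² + (-4)²))² = (12 - √(36 + 16))² = (12 - √52)² = (12 - 2*√13)²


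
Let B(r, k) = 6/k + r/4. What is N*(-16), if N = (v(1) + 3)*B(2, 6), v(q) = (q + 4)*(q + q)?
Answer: -312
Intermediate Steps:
v(q) = 2*q*(4 + q) (v(q) = (4 + q)*(2*q) = 2*q*(4 + q))
B(r, k) = 6/k + r/4 (B(r, k) = 6/k + r*(1/4) = 6/k + r/4)
N = 39/2 (N = (2*1*(4 + 1) + 3)*(6/6 + (1/4)*2) = (2*1*5 + 3)*(6*(1/6) + 1/2) = (10 + 3)*(1 + 1/2) = 13*(3/2) = 39/2 ≈ 19.500)
N*(-16) = (39/2)*(-16) = -312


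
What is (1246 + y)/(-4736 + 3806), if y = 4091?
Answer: -1779/310 ≈ -5.7387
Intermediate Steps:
(1246 + y)/(-4736 + 3806) = (1246 + 4091)/(-4736 + 3806) = 5337/(-930) = 5337*(-1/930) = -1779/310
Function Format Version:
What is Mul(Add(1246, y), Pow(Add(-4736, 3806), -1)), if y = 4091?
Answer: Rational(-1779, 310) ≈ -5.7387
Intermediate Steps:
Mul(Add(1246, y), Pow(Add(-4736, 3806), -1)) = Mul(Add(1246, 4091), Pow(Add(-4736, 3806), -1)) = Mul(5337, Pow(-930, -1)) = Mul(5337, Rational(-1, 930)) = Rational(-1779, 310)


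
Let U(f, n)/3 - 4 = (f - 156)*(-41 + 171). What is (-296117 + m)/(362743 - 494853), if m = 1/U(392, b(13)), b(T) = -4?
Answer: 27258162083/12160989720 ≈ 2.2414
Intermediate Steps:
U(f, n) = -60828 + 390*f (U(f, n) = 12 + 3*((f - 156)*(-41 + 171)) = 12 + 3*((-156 + f)*130) = 12 + 3*(-20280 + 130*f) = 12 + (-60840 + 390*f) = -60828 + 390*f)
m = 1/92052 (m = 1/(-60828 + 390*392) = 1/(-60828 + 152880) = 1/92052 ≈ 1.0863e-5)
(-296117 + m)/(362743 - 494853) = (-296117 + 1/92052)/(362743 - 494853) = -27258162083/92052/(-132110) = -27258162083/92052*(-1/132110) = 27258162083/12160989720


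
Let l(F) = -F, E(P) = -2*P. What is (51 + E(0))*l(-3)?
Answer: 153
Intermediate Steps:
(51 + E(0))*l(-3) = (51 - 2*0)*(-1*(-3)) = (51 + 0)*3 = 51*3 = 153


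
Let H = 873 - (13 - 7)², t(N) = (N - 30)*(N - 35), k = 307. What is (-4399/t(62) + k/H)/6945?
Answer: -25309/37202976 ≈ -0.00068029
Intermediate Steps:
t(N) = (-35 + N)*(-30 + N) (t(N) = (-30 + N)*(-35 + N) = (-35 + N)*(-30 + N))
H = 837 (H = 873 - 1*6² = 873 - 1*36 = 873 - 36 = 837)
(-4399/t(62) + k/H)/6945 = (-4399/(1050 + 62² - 65*62) + 307/837)/6945 = (-4399/(1050 + 3844 - 4030) + 307*(1/837))*(1/6945) = (-4399/864 + 307/837)*(1/6945) = -126545/26784*1/6945 = -25309/37202976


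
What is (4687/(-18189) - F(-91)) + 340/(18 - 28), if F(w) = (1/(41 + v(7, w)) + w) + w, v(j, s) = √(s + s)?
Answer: 12934538/87561 + I*√182/1863 ≈ 147.72 + 0.0072414*I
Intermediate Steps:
v(j, s) = √2*√s (v(j, s) = √(2*s) = √2*√s)
F(w) = 1/(41 + √2*√w) + 2*w (F(w) = (1/(41 + √2*√w) + w) + w = (w + 1/(41 + √2*√w)) + w = 1/(41 + √2*√w) + 2*w)
(4687/(-18189) - F(-91)) + 340/(18 - 28) = (4687/(-18189) - (1 + 82*(-91) + 2*√2*(-91)^(3/2))/(41 + √2*√(-91))) + 340/(18 - 28) = (4687*(-1/18189) - (1 - 7462 + 2*√2*(-91*I*√91))/(41 + √2*(I*√91))) + 340/(-10) = (-109/423 - (1 - 7462 - 182*I*√182)/(41 + I*√182)) + 340*(-⅒) = (-109/423 - (-7461 - 182*I*√182)/(41 + I*√182)) - 34 = -14491/423 - (-7461 - 182*I*√182)/(41 + I*√182)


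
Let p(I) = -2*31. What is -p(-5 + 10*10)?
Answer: 62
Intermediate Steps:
p(I) = -62
-p(-5 + 10*10) = -1*(-62) = 62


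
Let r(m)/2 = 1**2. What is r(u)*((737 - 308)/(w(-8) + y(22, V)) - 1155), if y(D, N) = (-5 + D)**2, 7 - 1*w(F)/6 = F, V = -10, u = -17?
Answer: -874632/379 ≈ -2307.7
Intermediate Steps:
w(F) = 42 - 6*F
r(m) = 2 (r(m) = 2*1**2 = 2*1 = 2)
r(u)*((737 - 308)/(w(-8) + y(22, V)) - 1155) = 2*((737 - 308)/((42 - 6*(-8)) + (-5 + 22)**2) - 1155) = 2*(429/((42 + 48) + 17**2) - 1155) = 2*(429/(90 + 289) - 1155) = 2*(429/379 - 1155) = 2*(-437316/379) = -874632/379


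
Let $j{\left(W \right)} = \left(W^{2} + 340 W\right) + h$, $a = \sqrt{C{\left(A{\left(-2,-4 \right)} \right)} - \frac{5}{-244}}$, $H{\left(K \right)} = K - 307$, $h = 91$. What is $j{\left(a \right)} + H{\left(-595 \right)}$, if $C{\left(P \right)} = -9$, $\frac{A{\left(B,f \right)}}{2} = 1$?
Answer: $- \frac{200075}{244} + \frac{170 i \sqrt{133651}}{61} \approx -819.98 + 1018.8 i$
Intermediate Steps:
$A{\left(B,f \right)} = 2$ ($A{\left(B,f \right)} = 2 \cdot 1 = 2$)
$H{\left(K \right)} = -307 + K$ ($H{\left(K \right)} = K - 307 = -307 + K$)
$a = \frac{i \sqrt{133651}}{122}$ ($a = \sqrt{-9 - \frac{5}{-244}} = \sqrt{-9 - - \frac{5}{244}} = \sqrt{-9 + \frac{5}{244}} = \sqrt{- \frac{2191}{244}} = \frac{i \sqrt{133651}}{122} \approx 2.9966 i$)
$j{\left(W \right)} = 91 + W^{2} + 340 W$ ($j{\left(W \right)} = \left(W^{2} + 340 W\right) + 91 = 91 + W^{2} + 340 W$)
$j{\left(a \right)} + H{\left(-595 \right)} = \left(91 + \left(\frac{i \sqrt{133651}}{122}\right)^{2} + 340 \frac{i \sqrt{133651}}{122}\right) - 902 = \left(91 - \frac{2191}{244} + \frac{170 i \sqrt{133651}}{61}\right) - 902 = \left(\frac{20013}{244} + \frac{170 i \sqrt{133651}}{61}\right) - 902 = - \frac{200075}{244} + \frac{170 i \sqrt{133651}}{61}$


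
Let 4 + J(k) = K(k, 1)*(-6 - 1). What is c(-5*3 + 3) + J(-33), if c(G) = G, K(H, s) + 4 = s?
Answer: 5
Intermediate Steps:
K(H, s) = -4 + s
J(k) = 17 (J(k) = -4 + (-4 + 1)*(-6 - 1) = -4 - 3*(-7) = -4 + 21 = 17)
c(-5*3 + 3) + J(-33) = (-5*3 + 3) + 17 = (-15 + 3) + 17 = -12 + 17 = 5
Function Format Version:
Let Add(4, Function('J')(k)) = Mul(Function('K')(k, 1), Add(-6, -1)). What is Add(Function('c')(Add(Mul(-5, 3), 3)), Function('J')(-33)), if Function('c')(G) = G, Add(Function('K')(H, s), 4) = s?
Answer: 5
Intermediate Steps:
Function('K')(H, s) = Add(-4, s)
Function('J')(k) = 17 (Function('J')(k) = Add(-4, Mul(Add(-4, 1), Add(-6, -1))) = Add(-4, Mul(-3, -7)) = Add(-4, 21) = 17)
Add(Function('c')(Add(Mul(-5, 3), 3)), Function('J')(-33)) = Add(Add(Mul(-5, 3), 3), 17) = Add(Add(-15, 3), 17) = Add(-12, 17) = 5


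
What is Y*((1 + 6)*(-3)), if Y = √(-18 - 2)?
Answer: -42*I*√5 ≈ -93.915*I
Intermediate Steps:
Y = 2*I*√5 (Y = √(-20) = 2*I*√5 ≈ 4.4721*I)
Y*((1 + 6)*(-3)) = (2*I*√5)*((1 + 6)*(-3)) = (2*I*√5)*(7*(-3)) = (2*I*√5)*(-21) = -42*I*√5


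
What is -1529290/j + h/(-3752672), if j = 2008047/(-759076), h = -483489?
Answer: 4356280265100534863/7535541751584 ≈ 5.7810e+5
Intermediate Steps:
j = -2008047/759076 (j = 2008047*(-1/759076) = -2008047/759076 ≈ -2.6454)
-1529290/j + h/(-3752672) = -1529290/(-2008047/759076) - 483489/(-3752672) = -1529290*(-759076/2008047) - 483489*(-1/3752672) = 1160847336040/2008047 + 483489/3752672 = 4356280265100534863/7535541751584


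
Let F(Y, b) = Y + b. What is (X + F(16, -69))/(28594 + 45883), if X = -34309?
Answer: -34362/74477 ≈ -0.46138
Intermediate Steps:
(X + F(16, -69))/(28594 + 45883) = (-34309 + (16 - 69))/(28594 + 45883) = (-34309 - 53)/74477 = -34362*1/74477 = -34362/74477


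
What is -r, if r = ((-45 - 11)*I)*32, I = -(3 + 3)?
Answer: -10752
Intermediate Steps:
I = -6 (I = -1*6 = -6)
r = 10752 (r = ((-45 - 11)*(-6))*32 = -56*(-6)*32 = 336*32 = 10752)
-r = -1*10752 = -10752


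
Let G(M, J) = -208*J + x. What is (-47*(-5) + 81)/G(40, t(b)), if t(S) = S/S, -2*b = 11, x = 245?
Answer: 316/37 ≈ 8.5405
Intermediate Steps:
b = -11/2 (b = -½*11 = -11/2 ≈ -5.5000)
t(S) = 1
G(M, J) = 245 - 208*J (G(M, J) = -208*J + 245 = 245 - 208*J)
(-47*(-5) + 81)/G(40, t(b)) = (-47*(-5) + 81)/(245 - 208*1) = (235 + 81)/(245 - 208) = 316/37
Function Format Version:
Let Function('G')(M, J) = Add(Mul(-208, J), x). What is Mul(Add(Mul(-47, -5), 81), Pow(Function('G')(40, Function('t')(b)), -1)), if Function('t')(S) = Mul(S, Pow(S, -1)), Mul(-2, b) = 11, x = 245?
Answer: Rational(316, 37) ≈ 8.5405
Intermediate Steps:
b = Rational(-11, 2) (b = Mul(Rational(-1, 2), 11) = Rational(-11, 2) ≈ -5.5000)
Function('t')(S) = 1
Function('G')(M, J) = Add(245, Mul(-208, J)) (Function('G')(M, J) = Add(Mul(-208, J), 245) = Add(245, Mul(-208, J)))
Mul(Add(Mul(-47, -5), 81), Pow(Function('G')(40, Function('t')(b)), -1)) = Mul(Add(Mul(-47, -5), 81), Pow(Add(245, Mul(-208, 1)), -1)) = Mul(Add(235, 81), Pow(Add(245, -208), -1)) = Mul(316, Pow(37, -1)) = Mul(316, Rational(1, 37)) = Rational(316, 37)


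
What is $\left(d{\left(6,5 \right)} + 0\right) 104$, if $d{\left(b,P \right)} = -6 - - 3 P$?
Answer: $936$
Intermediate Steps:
$d{\left(b,P \right)} = -6 + 3 P$
$\left(d{\left(6,5 \right)} + 0\right) 104 = \left(\left(-6 + 3 \cdot 5\right) + 0\right) 104 = \left(\left(-6 + 15\right) + 0\right) 104 = \left(9 + 0\right) 104 = 9 \cdot 104 = 936$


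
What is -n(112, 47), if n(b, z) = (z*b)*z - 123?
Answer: -247285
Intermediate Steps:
n(b, z) = -123 + b*z² (n(b, z) = (b*z)*z - 123 = b*z² - 123 = -123 + b*z²)
-n(112, 47) = -(-123 + 112*47²) = -(-123 + 112*2209) = -(-123 + 247408) = -1*247285 = -247285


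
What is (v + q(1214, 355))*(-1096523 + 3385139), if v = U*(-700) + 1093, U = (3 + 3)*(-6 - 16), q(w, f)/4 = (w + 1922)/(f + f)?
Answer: 75973553568792/355 ≈ 2.1401e+11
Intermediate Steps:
q(w, f) = 2*(1922 + w)/f (q(w, f) = 4*((w + 1922)/(f + f)) = 4*((1922 + w)/((2*f))) = 4*((1922 + w)*(1/(2*f))) = 4*((1922 + w)/(2*f)) = 2*(1922 + w)/f)
U = -132 (U = 6*(-22) = -132)
v = 93493 (v = -132*(-700) + 1093 = 92400 + 1093 = 93493)
(v + q(1214, 355))*(-1096523 + 3385139) = (93493 + 2*(1922 + 1214)/355)*(-1096523 + 3385139) = (93493 + 2*(1/355)*3136)*2288616 = (93493 + 6272/355)*2288616 = (33196287/355)*2288616 = 75973553568792/355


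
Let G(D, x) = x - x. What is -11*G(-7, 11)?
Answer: 0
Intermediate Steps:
G(D, x) = 0
-11*G(-7, 11) = -11*0 = 0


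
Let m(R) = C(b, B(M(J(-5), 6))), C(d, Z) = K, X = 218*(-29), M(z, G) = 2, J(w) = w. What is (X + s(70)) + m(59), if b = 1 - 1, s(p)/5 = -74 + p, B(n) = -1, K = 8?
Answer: -6334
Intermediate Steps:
X = -6322
s(p) = -370 + 5*p (s(p) = 5*(-74 + p) = -370 + 5*p)
b = 0
C(d, Z) = 8
m(R) = 8
(X + s(70)) + m(59) = (-6322 + (-370 + 5*70)) + 8 = (-6322 + (-370 + 350)) + 8 = (-6322 - 20) + 8 = -6342 + 8 = -6334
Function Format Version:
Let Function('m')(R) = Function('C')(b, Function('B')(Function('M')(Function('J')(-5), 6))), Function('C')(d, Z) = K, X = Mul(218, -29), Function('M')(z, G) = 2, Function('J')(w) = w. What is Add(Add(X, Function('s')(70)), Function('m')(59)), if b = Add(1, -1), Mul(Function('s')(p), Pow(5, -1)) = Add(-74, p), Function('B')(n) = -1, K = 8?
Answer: -6334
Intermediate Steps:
X = -6322
Function('s')(p) = Add(-370, Mul(5, p)) (Function('s')(p) = Mul(5, Add(-74, p)) = Add(-370, Mul(5, p)))
b = 0
Function('C')(d, Z) = 8
Function('m')(R) = 8
Add(Add(X, Function('s')(70)), Function('m')(59)) = Add(Add(-6322, Add(-370, Mul(5, 70))), 8) = Add(Add(-6322, Add(-370, 350)), 8) = Add(Add(-6322, -20), 8) = Add(-6342, 8) = -6334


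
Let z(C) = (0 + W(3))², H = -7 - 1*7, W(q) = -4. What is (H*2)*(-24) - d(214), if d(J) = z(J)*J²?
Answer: -732064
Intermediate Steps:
H = -14 (H = -7 - 7 = -14)
z(C) = 16 (z(C) = (0 - 4)² = (-4)² = 16)
d(J) = 16*J²
(H*2)*(-24) - d(214) = -14*2*(-24) - 16*214² = -28*(-24) - 16*45796 = 672 - 1*732736 = 672 - 732736 = -732064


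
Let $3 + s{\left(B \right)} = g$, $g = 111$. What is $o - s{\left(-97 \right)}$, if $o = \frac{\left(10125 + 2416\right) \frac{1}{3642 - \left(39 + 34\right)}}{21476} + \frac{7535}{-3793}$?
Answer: $- \frac{31975823344063}{290725272292} \approx -109.99$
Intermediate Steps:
$s{\left(B \right)} = 108$ ($s{\left(B \right)} = -3 + 111 = 108$)
$o = - \frac{577493936527}{290725272292}$ ($o = \frac{12541}{3642 - 73} \cdot \frac{1}{21476} + 7535 \left(- \frac{1}{3793}\right) = \frac{12541}{3642 - 73} \cdot \frac{1}{21476} - \frac{7535}{3793} = \frac{12541}{3569} \cdot \frac{1}{21476} - \frac{7535}{3793} = \frac{12541}{76647844} - \frac{7535}{3793} = - \frac{577493936527}{290725272292} \approx -1.9864$)
$o - s{\left(-97 \right)} = - \frac{577493936527}{290725272292} - 108 = - \frac{31975823344063}{290725272292}$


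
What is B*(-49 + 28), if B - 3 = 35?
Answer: -798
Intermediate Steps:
B = 38 (B = 3 + 35 = 38)
B*(-49 + 28) = 38*(-49 + 28) = 38*(-21) = -798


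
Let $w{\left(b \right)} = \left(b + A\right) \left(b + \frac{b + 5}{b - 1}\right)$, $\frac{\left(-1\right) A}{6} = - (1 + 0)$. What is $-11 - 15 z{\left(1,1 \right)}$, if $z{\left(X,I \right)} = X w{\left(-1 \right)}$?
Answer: $214$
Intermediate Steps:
$A = 6$ ($A = - 6 \left(- (1 + 0)\right) = - 6 \left(\left(-1\right) 1\right) = \left(-6\right) \left(-1\right) = 6$)
$w{\left(b \right)} = \left(6 + b\right) \left(b + \frac{5 + b}{-1 + b}\right)$ ($w{\left(b \right)} = \left(b + 6\right) \left(b + \frac{b + 5}{b - 1}\right) = \left(6 + b\right) \left(b + \frac{5 + b}{-1 + b}\right)$)
$z{\left(X,I \right)} = - 15 X$ ($z{\left(X,I \right)} = X \frac{30 + \left(-1\right)^{3} + 5 \left(-1\right) + 6 \left(-1\right)^{2}}{-1 - 1} = X \frac{30 - 1 - 5 + 6 \cdot 1}{-2} = X \left(- \frac{30 - 1 - 5 + 6}{2}\right) = X \left(\left(- \frac{1}{2}\right) 30\right) = X \left(-15\right) = - 15 X$)
$-11 - 15 z{\left(1,1 \right)} = -11 - 15 \left(\left(-15\right) 1\right) = -11 - -225 = -11 + 225 = 214$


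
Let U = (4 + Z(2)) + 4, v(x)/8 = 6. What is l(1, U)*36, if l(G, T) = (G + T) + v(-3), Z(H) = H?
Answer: 2124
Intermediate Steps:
v(x) = 48 (v(x) = 8*6 = 48)
U = 10 (U = (4 + 2) + 4 = 6 + 4 = 10)
l(G, T) = 48 + G + T (l(G, T) = (G + T) + 48 = 48 + G + T)
l(1, U)*36 = (48 + 1 + 10)*36 = 59*36 = 2124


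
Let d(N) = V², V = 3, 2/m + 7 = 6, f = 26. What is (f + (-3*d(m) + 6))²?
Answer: 25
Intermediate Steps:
m = -2 (m = 2/(-7 + 6) = 2/(-1) = 2*(-1) = -2)
d(N) = 9 (d(N) = 3² = 9)
(f + (-3*d(m) + 6))² = (26 + (-3*9 + 6))² = (26 + (-27 + 6))² = (26 - 21)² = 5² = 25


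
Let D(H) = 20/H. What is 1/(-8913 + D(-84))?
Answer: -21/187178 ≈ -0.00011219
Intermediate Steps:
1/(-8913 + D(-84)) = 1/(-8913 + 20/(-84)) = 1/(-8913 + 20*(-1/84)) = 1/(-8913 - 5/21) = 1/(-187178/21) = -21/187178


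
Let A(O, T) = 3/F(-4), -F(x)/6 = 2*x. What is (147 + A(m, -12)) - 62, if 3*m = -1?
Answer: 1361/16 ≈ 85.063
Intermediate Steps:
F(x) = -12*x
m = -⅓ (m = (⅓)*(-1) = -⅓ ≈ -0.33333)
A(O, T) = 1/16 (A(O, T) = 3/((-12*(-4))) = 3/48 = 3*(1/48) = 1/16)
(147 + A(m, -12)) - 62 = (147 + 1/16) - 62 = 2353/16 - 62 = 1361/16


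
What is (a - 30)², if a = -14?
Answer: 1936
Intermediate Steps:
(a - 30)² = (-14 - 30)² = (-44)² = 1936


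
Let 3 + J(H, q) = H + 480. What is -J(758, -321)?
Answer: -1235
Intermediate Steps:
J(H, q) = 477 + H (J(H, q) = -3 + (H + 480) = -3 + (480 + H) = 477 + H)
-J(758, -321) = -(477 + 758) = -1*1235 = -1235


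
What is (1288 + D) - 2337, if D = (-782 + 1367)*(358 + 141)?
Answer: 290866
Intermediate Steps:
D = 291915 (D = 585*499 = 291915)
(1288 + D) - 2337 = (1288 + 291915) - 2337 = 293203 - 2337 = 290866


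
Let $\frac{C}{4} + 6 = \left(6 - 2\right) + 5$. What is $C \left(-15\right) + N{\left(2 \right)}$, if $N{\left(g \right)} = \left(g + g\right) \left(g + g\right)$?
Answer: $-164$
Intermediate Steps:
$N{\left(g \right)} = 4 g^{2}$ ($N{\left(g \right)} = 2 g 2 g = 4 g^{2}$)
$C = 12$ ($C = -24 + 4 \left(\left(6 - 2\right) + 5\right) = -24 + 4 \left(4 + 5\right) = -24 + 4 \cdot 9 = -24 + 36 = 12$)
$C \left(-15\right) + N{\left(2 \right)} = 12 \left(-15\right) + 4 \cdot 2^{2} = -180 + 4 \cdot 4 = -180 + 16 = -164$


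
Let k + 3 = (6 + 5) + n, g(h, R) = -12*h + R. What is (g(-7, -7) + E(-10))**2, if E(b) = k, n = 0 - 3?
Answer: 6724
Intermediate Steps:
g(h, R) = R - 12*h
n = -3
k = 5 (k = -3 + ((6 + 5) - 3) = -3 + (11 - 3) = -3 + 8 = 5)
E(b) = 5
(g(-7, -7) + E(-10))**2 = ((-7 - 12*(-7)) + 5)**2 = ((-7 + 84) + 5)**2 = (77 + 5)**2 = 82**2 = 6724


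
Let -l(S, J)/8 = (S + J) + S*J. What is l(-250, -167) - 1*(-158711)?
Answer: -171953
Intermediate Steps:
l(S, J) = -8*J - 8*S - 8*J*S (l(S, J) = -8*((S + J) + S*J) = -8*((J + S) + J*S) = -8*(J + S + J*S) = -8*J - 8*S - 8*J*S)
l(-250, -167) - 1*(-158711) = (-8*(-167) - 8*(-250) - 8*(-167)*(-250)) - 1*(-158711) = (1336 + 2000 - 334000) + 158711 = -330664 + 158711 = -171953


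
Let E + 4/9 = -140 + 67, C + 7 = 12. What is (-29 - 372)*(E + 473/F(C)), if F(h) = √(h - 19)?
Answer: 265061/9 + 189673*I*√14/14 ≈ 29451.0 + 50692.0*I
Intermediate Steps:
C = 5 (C = -7 + 12 = 5)
F(h) = √(-19 + h)
E = -661/9 (E = -4/9 + (-140 + 67) = -4/9 - 73 = -661/9 ≈ -73.444)
(-29 - 372)*(E + 473/F(C)) = (-29 - 372)*(-661/9 + 473/(√(-19 + 5))) = -401*(-661/9 + 473/(√(-14))) = -401*(-661/9 + 473/((I*√14))) = -401*(-661/9 + 473*(-I*√14/14)) = -401*(-661/9 - 473*I*√14/14) = 265061/9 + 189673*I*√14/14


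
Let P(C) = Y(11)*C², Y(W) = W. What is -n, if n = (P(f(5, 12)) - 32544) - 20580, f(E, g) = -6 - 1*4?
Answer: 52024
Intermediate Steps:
f(E, g) = -10 (f(E, g) = -6 - 4 = -10)
P(C) = 11*C²
n = -52024 (n = (11*(-10)² - 32544) - 20580 = (11*100 - 32544) - 20580 = (1100 - 32544) - 20580 = -31444 - 20580 = -52024)
-n = -1*(-52024) = 52024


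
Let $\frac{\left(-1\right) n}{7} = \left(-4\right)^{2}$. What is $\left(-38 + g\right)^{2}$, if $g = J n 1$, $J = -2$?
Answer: $34596$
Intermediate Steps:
$n = -112$ ($n = - 7 \left(-4\right)^{2} = \left(-7\right) 16 = -112$)
$g = 224$ ($g = \left(-2\right) \left(-112\right) 1 = 224 \cdot 1 = 224$)
$\left(-38 + g\right)^{2} = \left(-38 + 224\right)^{2} = 186^{2} = 34596$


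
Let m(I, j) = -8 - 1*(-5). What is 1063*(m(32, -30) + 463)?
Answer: 488980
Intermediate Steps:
m(I, j) = -3 (m(I, j) = -8 + 5 = -3)
1063*(m(32, -30) + 463) = 1063*(-3 + 463) = 1063*460 = 488980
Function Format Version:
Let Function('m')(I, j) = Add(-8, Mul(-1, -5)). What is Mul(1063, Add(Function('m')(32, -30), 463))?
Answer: 488980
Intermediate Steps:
Function('m')(I, j) = -3 (Function('m')(I, j) = Add(-8, 5) = -3)
Mul(1063, Add(Function('m')(32, -30), 463)) = Mul(1063, Add(-3, 463)) = Mul(1063, 460) = 488980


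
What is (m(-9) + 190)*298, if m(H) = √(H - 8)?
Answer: 56620 + 298*I*√17 ≈ 56620.0 + 1228.7*I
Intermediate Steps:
m(H) = √(-8 + H)
(m(-9) + 190)*298 = (√(-8 - 9) + 190)*298 = (√(-17) + 190)*298 = (I*√17 + 190)*298 = (190 + I*√17)*298 = 56620 + 298*I*√17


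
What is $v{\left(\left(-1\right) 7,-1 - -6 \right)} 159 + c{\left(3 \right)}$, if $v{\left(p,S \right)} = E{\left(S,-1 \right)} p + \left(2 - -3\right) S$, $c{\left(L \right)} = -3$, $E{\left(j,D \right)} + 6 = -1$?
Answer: $11763$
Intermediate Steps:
$E{\left(j,D \right)} = -7$ ($E{\left(j,D \right)} = -6 - 1 = -7$)
$v{\left(p,S \right)} = - 7 p + 5 S$ ($v{\left(p,S \right)} = - 7 p + \left(2 - -3\right) S = - 7 p + \left(2 + 3\right) S = - 7 p + 5 S$)
$v{\left(\left(-1\right) 7,-1 - -6 \right)} 159 + c{\left(3 \right)} = \left(- 7 \left(\left(-1\right) 7\right) + 5 \left(-1 - -6\right)\right) 159 - 3 = \left(\left(-7\right) \left(-7\right) + 5 \left(-1 + 6\right)\right) 159 - 3 = \left(49 + 5 \cdot 5\right) 159 - 3 = \left(49 + 25\right) 159 - 3 = 74 \cdot 159 - 3 = 11766 - 3 = 11763$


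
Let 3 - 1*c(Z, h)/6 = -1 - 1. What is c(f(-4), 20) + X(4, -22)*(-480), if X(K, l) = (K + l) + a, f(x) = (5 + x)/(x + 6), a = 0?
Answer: 8670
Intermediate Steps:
f(x) = (5 + x)/(6 + x)
c(Z, h) = 30 (c(Z, h) = 18 - 6*(-1 - 1) = 18 - 6*(-2) = 18 + 12 = 30)
X(K, l) = K + l (X(K, l) = (K + l) + 0 = K + l)
c(f(-4), 20) + X(4, -22)*(-480) = 30 + (4 - 22)*(-480) = 30 - 18*(-480) = 30 + 8640 = 8670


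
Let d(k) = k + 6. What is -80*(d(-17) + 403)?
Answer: -31360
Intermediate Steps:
d(k) = 6 + k
-80*(d(-17) + 403) = -80*((6 - 17) + 403) = -80*(-11 + 403) = -80*392 = -31360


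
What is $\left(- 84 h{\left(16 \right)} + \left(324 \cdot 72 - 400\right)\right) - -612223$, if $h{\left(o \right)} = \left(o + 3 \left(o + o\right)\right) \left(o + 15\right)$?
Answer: $343503$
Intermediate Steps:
$h{\left(o \right)} = 7 o \left(15 + o\right)$ ($h{\left(o \right)} = \left(o + 3 \cdot 2 o\right) \left(15 + o\right) = \left(o + 6 o\right) \left(15 + o\right) = 7 o \left(15 + o\right)$)
$\left(- 84 h{\left(16 \right)} + \left(324 \cdot 72 - 400\right)\right) - -612223 = \left(- 84 \cdot 7 \cdot 16 \left(15 + 16\right) + \left(324 \cdot 72 - 400\right)\right) - -612223 = \left(- 84 \cdot 7 \cdot 16 \cdot 31 + \left(23328 - 400\right)\right) + 612223 = \left(\left(-84\right) 3472 + 22928\right) + 612223 = \left(-291648 + 22928\right) + 612223 = -268720 + 612223 = 343503$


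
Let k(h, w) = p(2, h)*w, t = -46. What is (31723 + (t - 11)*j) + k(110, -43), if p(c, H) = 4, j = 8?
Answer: 31095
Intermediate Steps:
k(h, w) = 4*w
(31723 + (t - 11)*j) + k(110, -43) = (31723 + (-46 - 11)*8) + 4*(-43) = (31723 - 57*8) - 172 = (31723 - 456) - 172 = 31267 - 172 = 31095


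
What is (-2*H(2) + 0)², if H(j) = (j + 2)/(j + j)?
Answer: 4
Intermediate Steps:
H(j) = (2 + j)/(2*j) (H(j) = (2 + j)/((2*j)) = (2 + j)*(1/(2*j)) = (2 + j)/(2*j))
(-2*H(2) + 0)² = (-(2 + 2)/2 + 0)² = (-4/2 + 0)² = (-2*1 + 0)² = (-2 + 0)² = (-2)² = 4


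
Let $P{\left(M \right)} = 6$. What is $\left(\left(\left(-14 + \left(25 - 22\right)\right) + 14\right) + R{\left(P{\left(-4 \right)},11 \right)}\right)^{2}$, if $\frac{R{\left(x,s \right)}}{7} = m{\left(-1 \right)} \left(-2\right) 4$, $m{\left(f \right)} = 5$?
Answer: $76729$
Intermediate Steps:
$R{\left(x,s \right)} = -280$ ($R{\left(x,s \right)} = 7 \cdot 5 \left(-2\right) 4 = 7 \left(\left(-10\right) 4\right) = 7 \left(-40\right) = -280$)
$\left(\left(\left(-14 + \left(25 - 22\right)\right) + 14\right) + R{\left(P{\left(-4 \right)},11 \right)}\right)^{2} = \left(\left(\left(-14 + \left(25 - 22\right)\right) + 14\right) - 280\right)^{2} = \left(\left(\left(-14 + 3\right) + 14\right) - 280\right)^{2} = \left(\left(-11 + 14\right) - 280\right)^{2} = \left(3 - 280\right)^{2} = \left(-277\right)^{2} = 76729$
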